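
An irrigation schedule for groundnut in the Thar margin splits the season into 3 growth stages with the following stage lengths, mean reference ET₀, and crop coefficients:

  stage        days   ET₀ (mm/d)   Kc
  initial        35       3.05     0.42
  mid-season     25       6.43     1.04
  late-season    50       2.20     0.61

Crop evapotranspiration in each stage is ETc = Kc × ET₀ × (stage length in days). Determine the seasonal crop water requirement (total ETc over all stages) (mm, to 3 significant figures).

279 mm

initial: 0.42 × 3.05 × 35 = 44.84 mm
mid-season: 1.04 × 6.43 × 25 = 167.18 mm
late-season: 0.61 × 2.20 × 50 = 67.10 mm
Seasonal total = 279.12 mm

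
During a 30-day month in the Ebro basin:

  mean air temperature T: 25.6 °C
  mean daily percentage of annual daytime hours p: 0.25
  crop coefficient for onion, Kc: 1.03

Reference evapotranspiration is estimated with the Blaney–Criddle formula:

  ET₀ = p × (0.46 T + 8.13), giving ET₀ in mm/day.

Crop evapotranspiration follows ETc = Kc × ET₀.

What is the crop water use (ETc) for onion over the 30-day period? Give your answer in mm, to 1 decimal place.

153.8 mm

ET₀ = 0.25 × (0.46 × 25.6 + 8.13) = 0.25 × 19.906 = 4.9765 mm/d
ETc = Kc × ET₀ = 1.03 × 4.9765 = 5.1258 mm/d
Over 30 days: 5.1258 × 30 = 153.774 mm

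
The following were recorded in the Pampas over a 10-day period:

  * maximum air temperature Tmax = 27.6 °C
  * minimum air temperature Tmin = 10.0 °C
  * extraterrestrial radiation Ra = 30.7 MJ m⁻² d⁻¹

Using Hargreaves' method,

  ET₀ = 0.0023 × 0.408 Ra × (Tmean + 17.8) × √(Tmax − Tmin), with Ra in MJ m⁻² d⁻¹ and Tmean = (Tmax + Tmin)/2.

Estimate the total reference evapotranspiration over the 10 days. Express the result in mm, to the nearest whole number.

Tmean = (27.6 + 10.0)/2 = 18.80 °C
0.408 Ra = 0.408 × 30.7 = 12.5256 mm/d equivalent
ET₀ = 0.0023 × 12.5256 × (18.80 + 17.8) × √17.6 = 0.0023 × 12.5256 × 36.60 × 4.1952 = 4.4234 mm/d
Over 10 days: 4.4234 × 10 = 44.234 mm

44 mm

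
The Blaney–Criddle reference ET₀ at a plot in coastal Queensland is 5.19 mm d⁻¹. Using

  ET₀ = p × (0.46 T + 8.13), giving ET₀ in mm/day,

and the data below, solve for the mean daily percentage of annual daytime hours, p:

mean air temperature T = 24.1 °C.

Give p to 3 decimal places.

p = ET₀ / (0.46 T + 8.13) = 5.19 / (0.46 × 24.1 + 8.13) = 5.19 / 19.216 = 0.2701

0.270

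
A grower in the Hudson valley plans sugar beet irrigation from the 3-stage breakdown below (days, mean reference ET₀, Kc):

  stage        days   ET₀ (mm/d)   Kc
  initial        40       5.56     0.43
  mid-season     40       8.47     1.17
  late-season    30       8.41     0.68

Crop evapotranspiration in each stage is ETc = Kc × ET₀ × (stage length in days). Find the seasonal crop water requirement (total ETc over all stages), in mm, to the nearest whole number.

initial: 0.43 × 5.56 × 40 = 95.63 mm
mid-season: 1.17 × 8.47 × 40 = 396.40 mm
late-season: 0.68 × 8.41 × 30 = 171.56 mm
Seasonal total = 663.59 mm

664 mm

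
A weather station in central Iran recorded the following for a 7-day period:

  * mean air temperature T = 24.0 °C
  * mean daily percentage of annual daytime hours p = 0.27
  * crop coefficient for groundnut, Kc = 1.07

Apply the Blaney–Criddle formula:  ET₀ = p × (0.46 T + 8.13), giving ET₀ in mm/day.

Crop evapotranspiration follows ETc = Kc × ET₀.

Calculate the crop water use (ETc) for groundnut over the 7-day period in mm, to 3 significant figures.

38.8 mm

ET₀ = 0.27 × (0.46 × 24.0 + 8.13) = 0.27 × 19.170 = 5.1759 mm/d
ETc = Kc × ET₀ = 1.07 × 5.1759 = 5.5382 mm/d
Over 7 days: 5.5382 × 7 = 38.767 mm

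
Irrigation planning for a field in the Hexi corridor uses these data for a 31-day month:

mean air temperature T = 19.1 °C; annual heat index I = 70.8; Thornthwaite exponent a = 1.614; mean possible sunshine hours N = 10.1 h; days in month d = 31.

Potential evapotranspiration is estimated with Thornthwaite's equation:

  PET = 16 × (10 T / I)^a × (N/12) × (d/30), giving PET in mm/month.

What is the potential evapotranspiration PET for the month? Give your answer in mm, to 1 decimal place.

10T/I = 10 × 19.1 / 70.8 = 2.6977
(10T/I)^a = 2.6977^1.614 = 4.9616
Uncorrected PET = 16 × 4.9616 = 79.386 mm
Correction = (N/12)(d/30) = (10.1/12)(31/30) = 0.8697
PET = 79.386 × 0.8697 = 69.042 mm/month

69.0 mm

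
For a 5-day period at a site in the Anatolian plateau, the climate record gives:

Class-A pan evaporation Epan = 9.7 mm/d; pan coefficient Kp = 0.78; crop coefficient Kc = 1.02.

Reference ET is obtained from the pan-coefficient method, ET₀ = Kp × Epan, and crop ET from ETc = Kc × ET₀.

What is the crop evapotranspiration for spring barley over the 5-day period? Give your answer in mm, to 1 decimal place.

38.6 mm

ET₀ = 0.78 × 9.7 = 7.5660 mm/d
ETc = Kc × ET₀ = 1.02 × 7.5660 = 7.7173 mm/d
Over 5 days: 7.7173 × 5 = 38.587 mm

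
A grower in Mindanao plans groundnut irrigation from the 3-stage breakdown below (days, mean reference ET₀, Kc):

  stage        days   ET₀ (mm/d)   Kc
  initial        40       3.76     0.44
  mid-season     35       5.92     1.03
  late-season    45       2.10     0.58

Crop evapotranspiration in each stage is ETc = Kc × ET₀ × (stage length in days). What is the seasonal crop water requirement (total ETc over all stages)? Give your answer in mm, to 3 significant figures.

initial: 0.44 × 3.76 × 40 = 66.18 mm
mid-season: 1.03 × 5.92 × 35 = 213.42 mm
late-season: 0.58 × 2.10 × 45 = 54.81 mm
Seasonal total = 334.41 mm

334 mm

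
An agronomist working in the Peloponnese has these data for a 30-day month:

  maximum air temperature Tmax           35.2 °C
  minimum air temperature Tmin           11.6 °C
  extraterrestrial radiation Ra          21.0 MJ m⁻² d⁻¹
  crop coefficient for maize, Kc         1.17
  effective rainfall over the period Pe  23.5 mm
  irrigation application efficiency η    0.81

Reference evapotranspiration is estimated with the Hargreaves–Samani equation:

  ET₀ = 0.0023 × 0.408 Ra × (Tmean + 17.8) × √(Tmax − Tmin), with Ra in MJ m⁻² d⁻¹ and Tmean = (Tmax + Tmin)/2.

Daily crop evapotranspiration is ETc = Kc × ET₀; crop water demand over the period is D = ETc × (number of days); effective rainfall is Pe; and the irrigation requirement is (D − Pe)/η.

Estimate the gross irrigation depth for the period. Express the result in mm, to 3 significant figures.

142 mm

Tmean = (35.2 + 11.6)/2 = 23.40 °C
0.408 Ra = 0.408 × 21.0 = 8.5680 mm/d equivalent
ET₀ = 0.0023 × 8.5680 × (23.40 + 17.8) × √23.6 = 0.0023 × 8.5680 × 41.20 × 4.8580 = 3.9442 mm/d
ETc = Kc × ET₀ = 1.17 × 3.9442 = 4.6147 mm/d
Crop demand D = ETc × 30 d = 4.6147 × 30 = 138.441 mm
D − Pe = 138.441 − 23.5 = 114.941 mm
Gross irrigation = 114.941 / 0.81 = 141.902 mm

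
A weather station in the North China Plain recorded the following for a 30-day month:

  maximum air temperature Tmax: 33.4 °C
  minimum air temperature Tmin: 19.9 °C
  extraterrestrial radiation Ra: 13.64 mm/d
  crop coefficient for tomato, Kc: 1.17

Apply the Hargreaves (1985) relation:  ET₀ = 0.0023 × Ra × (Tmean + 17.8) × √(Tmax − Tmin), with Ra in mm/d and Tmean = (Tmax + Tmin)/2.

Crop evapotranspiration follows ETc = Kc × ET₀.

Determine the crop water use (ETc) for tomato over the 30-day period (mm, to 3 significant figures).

180 mm

Tmean = (33.4 + 19.9)/2 = 26.65 °C
ET₀ = 0.0023 × 13.64 × (26.65 + 17.8) × √13.5 = 0.0023 × 13.64 × 44.45 × 3.6742 = 5.1236 mm/d
ETc = Kc × ET₀ = 1.17 × 5.1236 = 5.9946 mm/d
Over 30 days: 5.9946 × 30 = 179.838 mm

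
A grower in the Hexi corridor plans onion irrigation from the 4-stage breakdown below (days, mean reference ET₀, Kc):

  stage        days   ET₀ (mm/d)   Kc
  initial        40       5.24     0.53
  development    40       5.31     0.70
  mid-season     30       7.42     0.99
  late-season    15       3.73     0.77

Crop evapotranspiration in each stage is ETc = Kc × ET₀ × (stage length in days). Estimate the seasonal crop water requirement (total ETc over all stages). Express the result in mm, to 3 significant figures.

523 mm

initial: 0.53 × 5.24 × 40 = 111.09 mm
development: 0.70 × 5.31 × 40 = 148.68 mm
mid-season: 0.99 × 7.42 × 30 = 220.37 mm
late-season: 0.77 × 3.73 × 15 = 43.08 mm
Seasonal total = 523.22 mm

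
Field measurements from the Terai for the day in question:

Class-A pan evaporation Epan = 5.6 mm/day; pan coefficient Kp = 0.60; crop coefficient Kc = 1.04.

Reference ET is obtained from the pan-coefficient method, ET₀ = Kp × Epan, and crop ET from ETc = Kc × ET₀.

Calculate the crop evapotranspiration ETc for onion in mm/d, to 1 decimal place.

3.5 mm/d

ET₀ = 0.60 × 5.6 = 3.3600 mm/d
ETc = Kc × ET₀ = 1.04 × 3.3600 = 3.4944 mm/d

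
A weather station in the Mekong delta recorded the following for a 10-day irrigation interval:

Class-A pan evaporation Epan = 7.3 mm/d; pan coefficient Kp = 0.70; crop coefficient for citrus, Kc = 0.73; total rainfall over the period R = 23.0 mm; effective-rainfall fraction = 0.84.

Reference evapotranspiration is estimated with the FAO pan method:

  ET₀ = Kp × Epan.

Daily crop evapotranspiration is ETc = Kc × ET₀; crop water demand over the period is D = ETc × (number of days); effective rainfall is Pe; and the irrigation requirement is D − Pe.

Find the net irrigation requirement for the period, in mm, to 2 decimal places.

17.98 mm

ET₀ = 0.70 × 7.3 = 5.1100 mm/d
ETc = Kc × ET₀ = 0.73 × 5.1100 = 3.7303 mm/d
Crop demand D = ETc × 10 d = 3.7303 × 10 = 37.303 mm
Pe = 0.84 × 23.0 = 19.320 mm
D − Pe = 37.303 − 19.320 = 17.983 mm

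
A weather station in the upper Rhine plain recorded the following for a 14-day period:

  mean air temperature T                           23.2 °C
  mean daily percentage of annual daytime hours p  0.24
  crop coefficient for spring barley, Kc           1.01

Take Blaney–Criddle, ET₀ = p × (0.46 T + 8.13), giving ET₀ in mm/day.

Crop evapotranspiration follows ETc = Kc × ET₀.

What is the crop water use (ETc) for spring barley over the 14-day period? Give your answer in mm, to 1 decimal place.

ET₀ = 0.24 × (0.46 × 23.2 + 8.13) = 0.24 × 18.802 = 4.5125 mm/d
ETc = Kc × ET₀ = 1.01 × 4.5125 = 4.5576 mm/d
Over 14 days: 4.5576 × 14 = 63.806 mm

63.8 mm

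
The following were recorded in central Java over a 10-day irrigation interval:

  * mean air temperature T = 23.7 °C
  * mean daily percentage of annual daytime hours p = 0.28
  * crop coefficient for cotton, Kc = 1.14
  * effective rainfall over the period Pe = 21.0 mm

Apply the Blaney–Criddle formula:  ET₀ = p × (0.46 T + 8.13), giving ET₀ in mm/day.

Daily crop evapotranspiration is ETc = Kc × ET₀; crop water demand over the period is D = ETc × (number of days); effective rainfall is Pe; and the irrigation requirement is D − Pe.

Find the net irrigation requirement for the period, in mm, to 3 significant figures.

39.8 mm

ET₀ = 0.28 × (0.46 × 23.7 + 8.13) = 0.28 × 19.032 = 5.3290 mm/d
ETc = Kc × ET₀ = 1.14 × 5.3290 = 6.0751 mm/d
Crop demand D = ETc × 10 d = 6.0751 × 10 = 60.751 mm
D − Pe = 60.751 − 21.0 = 39.751 mm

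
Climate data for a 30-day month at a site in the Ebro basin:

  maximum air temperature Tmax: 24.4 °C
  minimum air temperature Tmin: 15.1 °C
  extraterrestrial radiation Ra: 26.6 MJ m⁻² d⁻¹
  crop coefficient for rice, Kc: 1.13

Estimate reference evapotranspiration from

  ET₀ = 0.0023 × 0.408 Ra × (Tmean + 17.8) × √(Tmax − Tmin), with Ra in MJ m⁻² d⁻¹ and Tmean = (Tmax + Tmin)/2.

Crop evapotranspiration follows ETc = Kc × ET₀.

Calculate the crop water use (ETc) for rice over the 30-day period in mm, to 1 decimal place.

Tmean = (24.4 + 15.1)/2 = 19.75 °C
0.408 Ra = 0.408 × 26.6 = 10.8528 mm/d equivalent
ET₀ = 0.0023 × 10.8528 × (19.75 + 17.8) × √9.3 = 0.0023 × 10.8528 × 37.55 × 3.0496 = 2.8584 mm/d
ETc = Kc × ET₀ = 1.13 × 2.8584 = 3.2300 mm/d
Over 30 days: 3.2300 × 30 = 96.900 mm

96.9 mm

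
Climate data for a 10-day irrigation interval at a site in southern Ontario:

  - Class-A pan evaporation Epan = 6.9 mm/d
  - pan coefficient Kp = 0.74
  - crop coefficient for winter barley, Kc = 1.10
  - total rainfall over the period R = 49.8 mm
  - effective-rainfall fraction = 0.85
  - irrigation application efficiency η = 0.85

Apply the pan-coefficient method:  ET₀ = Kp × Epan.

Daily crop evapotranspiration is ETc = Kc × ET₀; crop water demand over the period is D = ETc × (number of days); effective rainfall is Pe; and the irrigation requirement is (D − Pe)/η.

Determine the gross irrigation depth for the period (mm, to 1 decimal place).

ET₀ = 0.74 × 6.9 = 5.1060 mm/d
ETc = Kc × ET₀ = 1.10 × 5.1060 = 5.6166 mm/d
Crop demand D = ETc × 10 d = 5.6166 × 10 = 56.166 mm
Pe = 0.85 × 49.8 = 42.330 mm
D − Pe = 56.166 − 42.330 = 13.836 mm
Gross irrigation = 13.836 / 0.85 = 16.278 mm

16.3 mm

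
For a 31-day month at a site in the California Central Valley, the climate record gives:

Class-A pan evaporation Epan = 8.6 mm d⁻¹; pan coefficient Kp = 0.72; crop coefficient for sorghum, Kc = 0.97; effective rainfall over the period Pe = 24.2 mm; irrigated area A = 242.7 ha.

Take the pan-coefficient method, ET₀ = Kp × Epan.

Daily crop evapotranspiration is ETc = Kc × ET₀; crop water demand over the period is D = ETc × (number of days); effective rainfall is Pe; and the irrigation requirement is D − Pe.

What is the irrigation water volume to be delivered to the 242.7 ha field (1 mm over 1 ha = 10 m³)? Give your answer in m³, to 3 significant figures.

393000 m³

ET₀ = 0.72 × 8.6 = 6.1920 mm/d
ETc = Kc × ET₀ = 0.97 × 6.1920 = 6.0062 mm/d
Crop demand D = ETc × 31 d = 6.0062 × 31 = 186.192 mm
D − Pe = 186.192 − 24.2 = 161.992 mm
Volume = 161.992 mm × 242.7 ha × 10 = 393154.6 m³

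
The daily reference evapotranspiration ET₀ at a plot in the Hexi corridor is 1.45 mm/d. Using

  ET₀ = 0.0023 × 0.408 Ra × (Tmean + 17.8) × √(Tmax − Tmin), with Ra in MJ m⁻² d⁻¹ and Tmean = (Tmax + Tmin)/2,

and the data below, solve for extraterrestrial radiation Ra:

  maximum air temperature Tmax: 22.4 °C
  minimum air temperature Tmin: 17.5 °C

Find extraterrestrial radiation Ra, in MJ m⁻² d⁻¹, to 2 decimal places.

Tmean = (22.4+17.5)/2 = 19.95 °C; ΔT = 4.9
Ra = ET₀ / [0.0023 × 0.408 × (Tmean+17.8) × √ΔT]
   = 1.45 / (0.0023 × 0.408 × 37.75 × 2.2136) = 18.491 MJ m⁻² d⁻¹

18.49 MJ m⁻² d⁻¹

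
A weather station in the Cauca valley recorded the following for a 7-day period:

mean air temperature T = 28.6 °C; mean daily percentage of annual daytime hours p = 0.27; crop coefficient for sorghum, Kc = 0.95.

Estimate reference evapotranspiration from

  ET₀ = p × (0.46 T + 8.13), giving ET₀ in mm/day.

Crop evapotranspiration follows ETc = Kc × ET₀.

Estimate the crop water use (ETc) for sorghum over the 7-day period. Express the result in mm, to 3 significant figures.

ET₀ = 0.27 × (0.46 × 28.6 + 8.13) = 0.27 × 21.286 = 5.7472 mm/d
ETc = Kc × ET₀ = 0.95 × 5.7472 = 5.4598 mm/d
Over 7 days: 5.4598 × 7 = 38.219 mm

38.2 mm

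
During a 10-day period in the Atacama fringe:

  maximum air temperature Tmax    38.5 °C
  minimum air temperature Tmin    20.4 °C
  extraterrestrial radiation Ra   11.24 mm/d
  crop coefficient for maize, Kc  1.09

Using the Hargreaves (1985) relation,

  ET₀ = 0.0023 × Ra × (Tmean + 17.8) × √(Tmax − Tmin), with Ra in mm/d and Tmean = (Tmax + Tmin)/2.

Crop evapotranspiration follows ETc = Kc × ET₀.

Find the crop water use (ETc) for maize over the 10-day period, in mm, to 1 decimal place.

56.6 mm

Tmean = (38.5 + 20.4)/2 = 29.45 °C
ET₀ = 0.0023 × 11.24 × (29.45 + 17.8) × √18.1 = 0.0023 × 11.24 × 47.25 × 4.2544 = 5.1968 mm/d
ETc = Kc × ET₀ = 1.09 × 5.1968 = 5.6645 mm/d
Over 10 days: 5.6645 × 10 = 56.645 mm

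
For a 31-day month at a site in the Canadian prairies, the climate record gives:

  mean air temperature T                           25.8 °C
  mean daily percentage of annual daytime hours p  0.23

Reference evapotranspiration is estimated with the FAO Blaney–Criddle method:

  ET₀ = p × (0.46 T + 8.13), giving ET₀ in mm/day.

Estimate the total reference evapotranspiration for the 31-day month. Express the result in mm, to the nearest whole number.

143 mm

ET₀ = 0.23 × (0.46 × 25.8 + 8.13) = 0.23 × 19.998 = 4.5995 mm/d
Monthly total = 4.5995 × 31 = 142.585 mm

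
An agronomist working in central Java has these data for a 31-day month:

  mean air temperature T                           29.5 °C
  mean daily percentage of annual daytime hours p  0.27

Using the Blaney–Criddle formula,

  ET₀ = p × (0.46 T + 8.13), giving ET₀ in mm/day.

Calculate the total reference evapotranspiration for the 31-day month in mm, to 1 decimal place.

181.6 mm

ET₀ = 0.27 × (0.46 × 29.5 + 8.13) = 0.27 × 21.700 = 5.8590 mm/d
Monthly total = 5.8590 × 31 = 181.629 mm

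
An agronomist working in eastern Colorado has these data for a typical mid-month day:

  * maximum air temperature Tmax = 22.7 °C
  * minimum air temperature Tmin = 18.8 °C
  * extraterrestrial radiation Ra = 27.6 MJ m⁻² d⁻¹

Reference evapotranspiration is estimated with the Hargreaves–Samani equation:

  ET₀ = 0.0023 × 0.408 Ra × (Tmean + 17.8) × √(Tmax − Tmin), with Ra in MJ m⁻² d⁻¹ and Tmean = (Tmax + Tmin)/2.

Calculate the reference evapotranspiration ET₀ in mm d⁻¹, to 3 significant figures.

1.97 mm d⁻¹

Tmean = (22.7 + 18.8)/2 = 20.75 °C
0.408 Ra = 0.408 × 27.6 = 11.2608 mm/d equivalent
ET₀ = 0.0023 × 11.2608 × (20.75 + 17.8) × √3.9 = 0.0023 × 11.2608 × 38.55 × 1.9748 = 1.9717 mm/d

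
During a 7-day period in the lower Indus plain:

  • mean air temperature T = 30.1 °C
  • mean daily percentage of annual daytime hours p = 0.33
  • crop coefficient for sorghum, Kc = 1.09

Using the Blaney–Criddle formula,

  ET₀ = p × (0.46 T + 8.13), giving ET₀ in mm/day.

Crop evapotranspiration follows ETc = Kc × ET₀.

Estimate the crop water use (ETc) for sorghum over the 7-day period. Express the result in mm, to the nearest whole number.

ET₀ = 0.33 × (0.46 × 30.1 + 8.13) = 0.33 × 21.976 = 7.2521 mm/d
ETc = Kc × ET₀ = 1.09 × 7.2521 = 7.9048 mm/d
Over 7 days: 7.9048 × 7 = 55.334 mm

55 mm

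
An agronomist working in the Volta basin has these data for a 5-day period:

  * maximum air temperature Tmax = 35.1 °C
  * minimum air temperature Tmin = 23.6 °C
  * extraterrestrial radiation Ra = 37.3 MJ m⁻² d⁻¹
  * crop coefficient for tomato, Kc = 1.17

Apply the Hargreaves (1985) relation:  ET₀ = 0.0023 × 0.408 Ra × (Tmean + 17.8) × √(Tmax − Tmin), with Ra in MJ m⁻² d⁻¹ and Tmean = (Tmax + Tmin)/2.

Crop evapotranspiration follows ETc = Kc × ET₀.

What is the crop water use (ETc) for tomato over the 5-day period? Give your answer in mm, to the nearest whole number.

33 mm

Tmean = (35.1 + 23.6)/2 = 29.35 °C
0.408 Ra = 0.408 × 37.3 = 15.2184 mm/d equivalent
ET₀ = 0.0023 × 15.2184 × (29.35 + 17.8) × √11.5 = 0.0023 × 15.2184 × 47.15 × 3.3912 = 5.5967 mm/d
ETc = Kc × ET₀ = 1.17 × 5.5967 = 6.5481 mm/d
Over 5 days: 6.5481 × 5 = 32.741 mm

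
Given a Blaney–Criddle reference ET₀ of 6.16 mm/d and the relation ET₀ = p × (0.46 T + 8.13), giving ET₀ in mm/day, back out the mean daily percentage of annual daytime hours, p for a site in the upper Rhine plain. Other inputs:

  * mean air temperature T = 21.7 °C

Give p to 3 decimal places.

p = ET₀ / (0.46 T + 8.13) = 6.16 / (0.46 × 21.7 + 8.13) = 6.16 / 18.112 = 0.3401

0.340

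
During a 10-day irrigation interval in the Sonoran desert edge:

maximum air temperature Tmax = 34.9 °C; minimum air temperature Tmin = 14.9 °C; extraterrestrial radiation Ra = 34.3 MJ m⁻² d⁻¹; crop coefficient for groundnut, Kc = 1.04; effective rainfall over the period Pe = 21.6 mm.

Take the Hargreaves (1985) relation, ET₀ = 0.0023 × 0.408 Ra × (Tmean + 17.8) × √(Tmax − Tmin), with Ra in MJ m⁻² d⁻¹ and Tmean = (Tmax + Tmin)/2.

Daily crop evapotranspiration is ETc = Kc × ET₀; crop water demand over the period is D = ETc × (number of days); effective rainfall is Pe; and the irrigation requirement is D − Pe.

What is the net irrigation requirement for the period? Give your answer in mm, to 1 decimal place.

Tmean = (34.9 + 14.9)/2 = 24.90 °C
0.408 Ra = 0.408 × 34.3 = 13.9944 mm/d equivalent
ET₀ = 0.0023 × 13.9944 × (24.90 + 17.8) × √20.0 = 0.0023 × 13.9944 × 42.70 × 4.4721 = 6.1464 mm/d
ETc = Kc × ET₀ = 1.04 × 6.1464 = 6.3923 mm/d
Crop demand D = ETc × 10 d = 6.3923 × 10 = 63.923 mm
D − Pe = 63.923 − 21.6 = 42.323 mm

42.3 mm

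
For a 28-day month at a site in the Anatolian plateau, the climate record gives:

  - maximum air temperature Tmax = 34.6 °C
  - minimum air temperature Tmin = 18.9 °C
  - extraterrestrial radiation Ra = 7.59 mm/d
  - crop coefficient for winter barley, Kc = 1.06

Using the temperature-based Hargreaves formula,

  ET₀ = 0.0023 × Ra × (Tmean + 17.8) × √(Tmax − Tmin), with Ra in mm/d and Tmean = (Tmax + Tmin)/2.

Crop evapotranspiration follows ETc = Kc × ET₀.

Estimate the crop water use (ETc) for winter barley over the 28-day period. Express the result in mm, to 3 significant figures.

91.5 mm

Tmean = (34.6 + 18.9)/2 = 26.75 °C
ET₀ = 0.0023 × 7.59 × (26.75 + 17.8) × √15.7 = 0.0023 × 7.59 × 44.55 × 3.9623 = 3.0815 mm/d
ETc = Kc × ET₀ = 1.06 × 3.0815 = 3.2664 mm/d
Over 28 days: 3.2664 × 28 = 91.459 mm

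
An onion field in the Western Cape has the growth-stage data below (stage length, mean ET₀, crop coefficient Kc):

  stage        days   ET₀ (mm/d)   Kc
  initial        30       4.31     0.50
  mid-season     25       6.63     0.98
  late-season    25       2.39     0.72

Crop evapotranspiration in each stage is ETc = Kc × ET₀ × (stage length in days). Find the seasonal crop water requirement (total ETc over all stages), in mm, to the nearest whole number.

270 mm

initial: 0.50 × 4.31 × 30 = 64.65 mm
mid-season: 0.98 × 6.63 × 25 = 162.44 mm
late-season: 0.72 × 2.39 × 25 = 43.02 mm
Seasonal total = 270.11 mm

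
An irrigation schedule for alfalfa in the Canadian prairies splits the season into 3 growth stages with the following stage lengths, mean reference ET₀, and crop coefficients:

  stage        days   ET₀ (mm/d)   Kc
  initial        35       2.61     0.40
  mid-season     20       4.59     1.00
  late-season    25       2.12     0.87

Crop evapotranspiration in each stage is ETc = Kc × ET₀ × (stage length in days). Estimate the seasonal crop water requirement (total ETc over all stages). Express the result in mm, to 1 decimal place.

174.5 mm

initial: 0.40 × 2.61 × 35 = 36.54 mm
mid-season: 1.00 × 4.59 × 20 = 91.80 mm
late-season: 0.87 × 2.12 × 25 = 46.11 mm
Seasonal total = 174.45 mm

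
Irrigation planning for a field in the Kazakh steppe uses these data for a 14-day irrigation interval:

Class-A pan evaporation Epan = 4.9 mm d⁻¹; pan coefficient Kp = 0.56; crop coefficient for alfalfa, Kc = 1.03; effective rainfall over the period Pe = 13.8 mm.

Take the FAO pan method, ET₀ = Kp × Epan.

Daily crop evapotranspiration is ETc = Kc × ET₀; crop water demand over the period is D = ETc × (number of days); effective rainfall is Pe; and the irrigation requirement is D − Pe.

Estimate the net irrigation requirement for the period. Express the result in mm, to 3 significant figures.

ET₀ = 0.56 × 4.9 = 2.7440 mm/d
ETc = Kc × ET₀ = 1.03 × 2.7440 = 2.8263 mm/d
Crop demand D = ETc × 14 d = 2.8263 × 14 = 39.568 mm
D − Pe = 39.568 − 13.8 = 25.768 mm

25.8 mm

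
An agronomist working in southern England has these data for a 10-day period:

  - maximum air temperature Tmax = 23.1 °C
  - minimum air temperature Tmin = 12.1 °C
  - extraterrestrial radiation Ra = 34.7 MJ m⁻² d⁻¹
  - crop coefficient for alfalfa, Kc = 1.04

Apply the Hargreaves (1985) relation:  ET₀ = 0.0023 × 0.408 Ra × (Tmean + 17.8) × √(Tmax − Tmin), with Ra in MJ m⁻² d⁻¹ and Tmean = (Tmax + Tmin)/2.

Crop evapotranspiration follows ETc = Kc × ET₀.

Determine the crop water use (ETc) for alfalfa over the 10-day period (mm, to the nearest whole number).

40 mm

Tmean = (23.1 + 12.1)/2 = 17.60 °C
0.408 Ra = 0.408 × 34.7 = 14.1576 mm/d equivalent
ET₀ = 0.0023 × 14.1576 × (17.60 + 17.8) × √11.0 = 0.0023 × 14.1576 × 35.40 × 3.3166 = 3.8231 mm/d
ETc = Kc × ET₀ = 1.04 × 3.8231 = 3.9760 mm/d
Over 10 days: 3.9760 × 10 = 39.760 mm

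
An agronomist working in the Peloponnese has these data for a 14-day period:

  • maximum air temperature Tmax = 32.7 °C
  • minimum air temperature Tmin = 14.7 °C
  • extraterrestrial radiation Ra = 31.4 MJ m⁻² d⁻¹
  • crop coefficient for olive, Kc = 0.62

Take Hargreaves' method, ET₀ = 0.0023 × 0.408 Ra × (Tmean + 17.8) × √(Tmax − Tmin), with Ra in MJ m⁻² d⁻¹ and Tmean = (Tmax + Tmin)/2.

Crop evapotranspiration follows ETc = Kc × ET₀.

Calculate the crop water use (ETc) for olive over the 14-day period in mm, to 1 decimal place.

Tmean = (32.7 + 14.7)/2 = 23.70 °C
0.408 Ra = 0.408 × 31.4 = 12.8112 mm/d equivalent
ET₀ = 0.0023 × 12.8112 × (23.70 + 17.8) × √18.0 = 0.0023 × 12.8112 × 41.50 × 4.2426 = 5.1880 mm/d
ETc = Kc × ET₀ = 0.62 × 5.1880 = 3.2166 mm/d
Over 14 days: 3.2166 × 14 = 45.032 mm

45.0 mm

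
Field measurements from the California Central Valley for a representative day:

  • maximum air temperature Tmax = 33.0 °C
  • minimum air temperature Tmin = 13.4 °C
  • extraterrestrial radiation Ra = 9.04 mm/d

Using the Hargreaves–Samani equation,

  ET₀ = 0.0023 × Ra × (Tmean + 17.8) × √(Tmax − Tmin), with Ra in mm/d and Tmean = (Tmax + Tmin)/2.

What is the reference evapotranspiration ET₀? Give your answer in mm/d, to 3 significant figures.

Tmean = (33.0 + 13.4)/2 = 23.20 °C
ET₀ = 0.0023 × 9.04 × (23.20 + 17.8) × √19.6 = 0.0023 × 9.04 × 41.00 × 4.4272 = 3.7741 mm/d

3.77 mm/d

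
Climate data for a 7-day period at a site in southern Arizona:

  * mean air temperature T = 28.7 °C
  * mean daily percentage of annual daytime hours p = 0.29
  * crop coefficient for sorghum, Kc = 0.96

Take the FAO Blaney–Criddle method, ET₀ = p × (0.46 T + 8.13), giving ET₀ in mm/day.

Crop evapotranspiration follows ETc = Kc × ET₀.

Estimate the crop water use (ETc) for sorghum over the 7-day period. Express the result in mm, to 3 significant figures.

ET₀ = 0.29 × (0.46 × 28.7 + 8.13) = 0.29 × 21.332 = 6.1863 mm/d
ETc = Kc × ET₀ = 0.96 × 6.1863 = 5.9388 mm/d
Over 7 days: 5.9388 × 7 = 41.572 mm

41.6 mm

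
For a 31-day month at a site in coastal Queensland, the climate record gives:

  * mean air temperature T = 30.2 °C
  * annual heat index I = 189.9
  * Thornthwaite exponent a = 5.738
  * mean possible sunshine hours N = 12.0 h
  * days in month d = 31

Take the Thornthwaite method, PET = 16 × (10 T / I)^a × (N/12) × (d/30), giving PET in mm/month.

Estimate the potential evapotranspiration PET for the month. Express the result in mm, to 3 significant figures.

10T/I = 10 × 30.2 / 189.9 = 1.5903
(10T/I)^a = 1.5903^5.738 = 14.3247
Uncorrected PET = 16 × 14.3247 = 229.195 mm
Correction = (N/12)(d/30) = (12.0/12)(31/30) = 1.0333
PET = 229.195 × 1.0333 = 236.827 mm/month

237 mm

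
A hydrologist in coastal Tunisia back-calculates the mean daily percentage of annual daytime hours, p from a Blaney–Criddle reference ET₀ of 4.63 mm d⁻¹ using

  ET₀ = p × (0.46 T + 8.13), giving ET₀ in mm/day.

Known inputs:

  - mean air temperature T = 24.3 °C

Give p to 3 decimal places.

0.240

p = ET₀ / (0.46 T + 8.13) = 4.63 / (0.46 × 24.3 + 8.13) = 4.63 / 19.308 = 0.2398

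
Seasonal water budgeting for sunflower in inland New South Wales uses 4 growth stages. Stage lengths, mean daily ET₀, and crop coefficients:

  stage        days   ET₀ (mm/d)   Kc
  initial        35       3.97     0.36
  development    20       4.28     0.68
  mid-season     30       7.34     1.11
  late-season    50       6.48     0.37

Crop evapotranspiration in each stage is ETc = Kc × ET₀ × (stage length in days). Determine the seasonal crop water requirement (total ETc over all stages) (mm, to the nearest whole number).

initial: 0.36 × 3.97 × 35 = 50.02 mm
development: 0.68 × 4.28 × 20 = 58.21 mm
mid-season: 1.11 × 7.34 × 30 = 244.42 mm
late-season: 0.37 × 6.48 × 50 = 119.88 mm
Seasonal total = 472.53 mm

473 mm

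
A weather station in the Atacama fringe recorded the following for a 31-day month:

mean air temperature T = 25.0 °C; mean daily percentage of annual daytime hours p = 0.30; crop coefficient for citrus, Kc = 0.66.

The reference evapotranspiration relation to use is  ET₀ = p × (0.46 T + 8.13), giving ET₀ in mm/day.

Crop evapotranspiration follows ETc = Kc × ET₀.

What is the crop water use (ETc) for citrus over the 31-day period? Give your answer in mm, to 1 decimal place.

ET₀ = 0.30 × (0.46 × 25.0 + 8.13) = 0.30 × 19.630 = 5.8890 mm/d
ETc = Kc × ET₀ = 0.66 × 5.8890 = 3.8867 mm/d
Over 31 days: 3.8867 × 31 = 120.488 mm

120.5 mm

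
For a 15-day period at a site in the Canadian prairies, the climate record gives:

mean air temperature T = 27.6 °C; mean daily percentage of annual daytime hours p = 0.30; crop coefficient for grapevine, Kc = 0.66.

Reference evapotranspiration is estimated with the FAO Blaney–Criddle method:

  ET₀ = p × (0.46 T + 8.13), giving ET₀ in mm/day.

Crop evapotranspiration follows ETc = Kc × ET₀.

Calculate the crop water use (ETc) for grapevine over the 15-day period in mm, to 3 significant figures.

ET₀ = 0.30 × (0.46 × 27.6 + 8.13) = 0.30 × 20.826 = 6.2478 mm/d
ETc = Kc × ET₀ = 0.66 × 6.2478 = 4.1235 mm/d
Over 15 days: 4.1235 × 15 = 61.853 mm

61.9 mm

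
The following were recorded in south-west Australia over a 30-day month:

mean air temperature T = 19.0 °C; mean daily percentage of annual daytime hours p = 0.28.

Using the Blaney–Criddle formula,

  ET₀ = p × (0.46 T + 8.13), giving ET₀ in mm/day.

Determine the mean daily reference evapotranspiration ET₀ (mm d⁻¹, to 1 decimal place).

4.7 mm d⁻¹

ET₀ = 0.28 × (0.46 × 19.0 + 8.13) = 0.28 × 16.870 = 4.7236 mm/d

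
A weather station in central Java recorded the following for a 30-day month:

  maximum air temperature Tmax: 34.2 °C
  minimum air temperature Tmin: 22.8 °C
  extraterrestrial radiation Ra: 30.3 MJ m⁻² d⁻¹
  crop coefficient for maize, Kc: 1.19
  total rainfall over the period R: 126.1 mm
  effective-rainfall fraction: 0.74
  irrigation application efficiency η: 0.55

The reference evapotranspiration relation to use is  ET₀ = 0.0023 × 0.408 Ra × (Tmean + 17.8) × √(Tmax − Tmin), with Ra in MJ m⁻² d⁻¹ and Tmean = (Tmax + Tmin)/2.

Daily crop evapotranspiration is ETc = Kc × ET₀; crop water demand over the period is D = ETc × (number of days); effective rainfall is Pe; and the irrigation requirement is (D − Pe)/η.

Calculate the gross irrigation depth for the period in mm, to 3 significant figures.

Tmean = (34.2 + 22.8)/2 = 28.50 °C
0.408 Ra = 0.408 × 30.3 = 12.3624 mm/d equivalent
ET₀ = 0.0023 × 12.3624 × (28.50 + 17.8) × √11.4 = 0.0023 × 12.3624 × 46.30 × 3.3764 = 4.4449 mm/d
ETc = Kc × ET₀ = 1.19 × 4.4449 = 5.2894 mm/d
Crop demand D = ETc × 30 d = 5.2894 × 30 = 158.682 mm
Pe = 0.74 × 126.1 = 93.314 mm
D − Pe = 158.682 − 93.314 = 65.368 mm
Gross irrigation = 65.368 / 0.55 = 118.851 mm

119 mm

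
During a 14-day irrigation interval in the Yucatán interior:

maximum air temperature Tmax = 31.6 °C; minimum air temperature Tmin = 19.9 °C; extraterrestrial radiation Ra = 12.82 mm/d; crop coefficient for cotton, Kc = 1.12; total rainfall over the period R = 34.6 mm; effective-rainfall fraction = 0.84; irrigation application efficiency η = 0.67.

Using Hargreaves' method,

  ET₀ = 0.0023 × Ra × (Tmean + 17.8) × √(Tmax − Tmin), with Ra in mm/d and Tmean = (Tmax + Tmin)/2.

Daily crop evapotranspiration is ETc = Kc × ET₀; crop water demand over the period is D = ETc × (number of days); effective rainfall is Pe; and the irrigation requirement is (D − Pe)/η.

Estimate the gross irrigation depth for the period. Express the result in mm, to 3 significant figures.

59.4 mm

Tmean = (31.6 + 19.9)/2 = 25.75 °C
ET₀ = 0.0023 × 12.82 × (25.75 + 17.8) × √11.7 = 0.0023 × 12.82 × 43.55 × 3.4205 = 4.3923 mm/d
ETc = Kc × ET₀ = 1.12 × 4.3923 = 4.9194 mm/d
Crop demand D = ETc × 14 d = 4.9194 × 14 = 68.872 mm
Pe = 0.84 × 34.6 = 29.064 mm
D − Pe = 68.872 − 29.064 = 39.808 mm
Gross irrigation = 39.808 / 0.67 = 59.415 mm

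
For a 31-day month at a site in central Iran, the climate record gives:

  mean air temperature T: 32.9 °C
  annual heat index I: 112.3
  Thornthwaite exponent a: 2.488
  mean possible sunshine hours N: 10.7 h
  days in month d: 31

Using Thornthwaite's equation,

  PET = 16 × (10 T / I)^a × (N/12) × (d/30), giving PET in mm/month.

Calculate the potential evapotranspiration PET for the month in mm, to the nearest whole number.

214 mm

10T/I = 10 × 32.9 / 112.3 = 2.9297
(10T/I)^a = 2.9297^2.488 = 14.5029
Uncorrected PET = 16 × 14.5029 = 232.046 mm
Correction = (N/12)(d/30) = (10.7/12)(31/30) = 0.9214
PET = 232.046 × 0.9214 = 213.807 mm/month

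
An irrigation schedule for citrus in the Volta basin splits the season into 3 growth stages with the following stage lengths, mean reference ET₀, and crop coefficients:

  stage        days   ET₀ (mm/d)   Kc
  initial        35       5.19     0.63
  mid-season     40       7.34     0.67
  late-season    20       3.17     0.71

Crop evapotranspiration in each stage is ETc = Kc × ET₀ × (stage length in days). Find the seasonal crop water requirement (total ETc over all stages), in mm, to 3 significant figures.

356 mm

initial: 0.63 × 5.19 × 35 = 114.44 mm
mid-season: 0.67 × 7.34 × 40 = 196.71 mm
late-season: 0.71 × 3.17 × 20 = 45.01 mm
Seasonal total = 356.16 mm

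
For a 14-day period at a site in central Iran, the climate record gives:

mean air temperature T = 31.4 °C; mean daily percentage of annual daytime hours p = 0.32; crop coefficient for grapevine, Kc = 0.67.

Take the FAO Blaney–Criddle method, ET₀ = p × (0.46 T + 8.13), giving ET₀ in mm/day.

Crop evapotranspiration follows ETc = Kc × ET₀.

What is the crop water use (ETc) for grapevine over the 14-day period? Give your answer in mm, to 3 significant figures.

67.8 mm

ET₀ = 0.32 × (0.46 × 31.4 + 8.13) = 0.32 × 22.574 = 7.2237 mm/d
ETc = Kc × ET₀ = 0.67 × 7.2237 = 4.8399 mm/d
Over 14 days: 4.8399 × 14 = 67.759 mm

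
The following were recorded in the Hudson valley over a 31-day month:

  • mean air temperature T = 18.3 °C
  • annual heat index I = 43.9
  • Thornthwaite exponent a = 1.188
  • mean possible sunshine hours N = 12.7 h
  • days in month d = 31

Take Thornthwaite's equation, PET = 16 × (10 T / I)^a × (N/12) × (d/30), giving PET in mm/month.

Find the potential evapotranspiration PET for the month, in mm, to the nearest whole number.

10T/I = 10 × 18.3 / 43.9 = 4.1686
(10T/I)^a = 4.1686^1.188 = 5.4519
Uncorrected PET = 16 × 5.4519 = 87.230 mm
Correction = (N/12)(d/30) = (12.7/12)(31/30) = 1.0936
PET = 87.230 × 1.0936 = 95.395 mm/month

95 mm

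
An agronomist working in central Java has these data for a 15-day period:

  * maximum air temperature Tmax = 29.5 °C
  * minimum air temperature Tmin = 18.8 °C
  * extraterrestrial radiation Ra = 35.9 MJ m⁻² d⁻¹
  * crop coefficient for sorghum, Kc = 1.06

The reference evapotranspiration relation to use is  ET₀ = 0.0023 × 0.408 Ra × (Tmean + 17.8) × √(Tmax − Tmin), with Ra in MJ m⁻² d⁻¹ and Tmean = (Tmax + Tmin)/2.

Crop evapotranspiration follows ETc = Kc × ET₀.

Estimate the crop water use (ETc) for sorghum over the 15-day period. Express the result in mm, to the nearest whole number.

74 mm

Tmean = (29.5 + 18.8)/2 = 24.15 °C
0.408 Ra = 0.408 × 35.9 = 14.6472 mm/d equivalent
ET₀ = 0.0023 × 14.6472 × (24.15 + 17.8) × √10.7 = 0.0023 × 14.6472 × 41.95 × 3.2711 = 4.6228 mm/d
ETc = Kc × ET₀ = 1.06 × 4.6228 = 4.9002 mm/d
Over 15 days: 4.9002 × 15 = 73.503 mm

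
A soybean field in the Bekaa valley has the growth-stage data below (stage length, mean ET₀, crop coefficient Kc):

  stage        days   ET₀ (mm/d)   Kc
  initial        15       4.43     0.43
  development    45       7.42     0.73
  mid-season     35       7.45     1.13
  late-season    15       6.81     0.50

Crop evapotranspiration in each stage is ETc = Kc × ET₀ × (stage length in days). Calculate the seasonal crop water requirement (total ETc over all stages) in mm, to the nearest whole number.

initial: 0.43 × 4.43 × 15 = 28.57 mm
development: 0.73 × 7.42 × 45 = 243.75 mm
mid-season: 1.13 × 7.45 × 35 = 294.65 mm
late-season: 0.50 × 6.81 × 15 = 51.08 mm
Seasonal total = 618.05 mm

618 mm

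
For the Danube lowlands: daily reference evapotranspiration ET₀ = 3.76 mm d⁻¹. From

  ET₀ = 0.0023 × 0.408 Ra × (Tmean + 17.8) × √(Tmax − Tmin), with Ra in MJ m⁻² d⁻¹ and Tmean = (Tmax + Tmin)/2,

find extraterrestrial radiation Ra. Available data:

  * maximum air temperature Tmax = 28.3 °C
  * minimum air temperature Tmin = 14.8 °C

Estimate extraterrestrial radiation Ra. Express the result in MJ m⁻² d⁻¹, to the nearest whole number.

28 MJ m⁻² d⁻¹

Tmean = (28.3+14.8)/2 = 21.55 °C; ΔT = 13.5
Ra = ET₀ / [0.0023 × 0.408 × (Tmean+17.8) × √ΔT]
   = 3.76 / (0.0023 × 0.408 × 39.35 × 3.6742) = 27.714 MJ m⁻² d⁻¹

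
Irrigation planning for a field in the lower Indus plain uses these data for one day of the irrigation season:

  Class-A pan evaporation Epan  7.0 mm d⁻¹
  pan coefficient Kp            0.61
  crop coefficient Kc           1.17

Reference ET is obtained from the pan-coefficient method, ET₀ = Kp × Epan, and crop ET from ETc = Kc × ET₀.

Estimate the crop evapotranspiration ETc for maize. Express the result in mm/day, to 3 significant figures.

5.00 mm/day

ET₀ = 0.61 × 7.0 = 4.2700 mm/d
ETc = Kc × ET₀ = 1.17 × 4.2700 = 4.9959 mm/d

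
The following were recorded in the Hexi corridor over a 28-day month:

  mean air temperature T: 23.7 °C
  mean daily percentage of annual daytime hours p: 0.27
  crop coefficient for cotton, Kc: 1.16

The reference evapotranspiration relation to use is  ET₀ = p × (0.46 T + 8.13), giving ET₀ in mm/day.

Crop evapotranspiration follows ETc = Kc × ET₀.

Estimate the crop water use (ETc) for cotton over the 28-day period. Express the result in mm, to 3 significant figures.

ET₀ = 0.27 × (0.46 × 23.7 + 8.13) = 0.27 × 19.032 = 5.1386 mm/d
ETc = Kc × ET₀ = 1.16 × 5.1386 = 5.9608 mm/d
Over 28 days: 5.9608 × 28 = 166.902 mm

167 mm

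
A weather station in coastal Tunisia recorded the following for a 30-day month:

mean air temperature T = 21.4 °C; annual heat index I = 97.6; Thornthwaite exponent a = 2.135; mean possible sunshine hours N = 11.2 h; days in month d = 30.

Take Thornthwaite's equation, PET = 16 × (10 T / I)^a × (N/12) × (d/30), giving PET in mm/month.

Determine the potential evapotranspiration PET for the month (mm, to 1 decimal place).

79.8 mm

10T/I = 10 × 21.4 / 97.6 = 2.1926
(10T/I)^a = 2.1926^2.135 = 5.3450
Uncorrected PET = 16 × 5.3450 = 85.520 mm
Correction = (N/12)(d/30) = (11.2/12)(30/30) = 0.9333
PET = 85.520 × 0.9333 = 79.816 mm/month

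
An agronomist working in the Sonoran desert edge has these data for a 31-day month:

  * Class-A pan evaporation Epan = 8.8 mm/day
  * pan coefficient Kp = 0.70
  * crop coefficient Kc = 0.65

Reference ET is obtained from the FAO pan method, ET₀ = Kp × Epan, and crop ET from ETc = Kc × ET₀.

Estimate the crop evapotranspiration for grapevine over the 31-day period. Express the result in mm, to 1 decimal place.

ET₀ = 0.70 × 8.8 = 6.1600 mm/d
ETc = Kc × ET₀ = 0.65 × 6.1600 = 4.0040 mm/d
Over 31 days: 4.0040 × 31 = 124.124 mm

124.1 mm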